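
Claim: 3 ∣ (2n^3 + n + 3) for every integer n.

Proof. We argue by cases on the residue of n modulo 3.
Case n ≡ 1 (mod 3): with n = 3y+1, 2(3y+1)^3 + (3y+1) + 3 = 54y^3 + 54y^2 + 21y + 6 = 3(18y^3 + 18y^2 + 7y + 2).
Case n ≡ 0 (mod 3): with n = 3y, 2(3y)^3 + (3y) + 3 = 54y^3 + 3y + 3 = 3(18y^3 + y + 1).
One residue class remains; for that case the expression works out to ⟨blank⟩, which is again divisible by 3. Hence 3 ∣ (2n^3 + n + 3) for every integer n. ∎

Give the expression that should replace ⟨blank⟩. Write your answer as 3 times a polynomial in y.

3(18y^3 + 36y^2 + 25y + 7)

Only n ≡ 2 (mod 3) is unaccounted for. Put n = 3y+2:
2(3y+2)^3 + (3y+2) + 3 expands to 54y^3 + 108y^2 + 75y + 21,
and factoring out 3 leaves 3(18y^3 + 36y^2 + 25y + 7).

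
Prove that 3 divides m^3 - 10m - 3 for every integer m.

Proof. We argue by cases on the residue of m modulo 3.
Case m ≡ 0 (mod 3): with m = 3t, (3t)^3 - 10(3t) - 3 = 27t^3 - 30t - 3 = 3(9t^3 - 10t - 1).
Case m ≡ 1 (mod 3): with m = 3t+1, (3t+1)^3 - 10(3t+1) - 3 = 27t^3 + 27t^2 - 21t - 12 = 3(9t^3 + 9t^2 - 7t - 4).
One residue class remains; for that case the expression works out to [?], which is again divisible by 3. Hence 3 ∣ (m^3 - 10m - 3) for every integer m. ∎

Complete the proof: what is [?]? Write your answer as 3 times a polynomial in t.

The residues treated are {0, 1}, so the missing case is m ≡ 2 (mod 3); write m = 3t+2.
Then (3t+2)^3 - 10(3t+2) - 3 = 27t^3 + 54t^2 + 6t - 15 = 3(9t^3 + 18t^2 + 2t - 5).

3(9t^3 + 18t^2 + 2t - 5)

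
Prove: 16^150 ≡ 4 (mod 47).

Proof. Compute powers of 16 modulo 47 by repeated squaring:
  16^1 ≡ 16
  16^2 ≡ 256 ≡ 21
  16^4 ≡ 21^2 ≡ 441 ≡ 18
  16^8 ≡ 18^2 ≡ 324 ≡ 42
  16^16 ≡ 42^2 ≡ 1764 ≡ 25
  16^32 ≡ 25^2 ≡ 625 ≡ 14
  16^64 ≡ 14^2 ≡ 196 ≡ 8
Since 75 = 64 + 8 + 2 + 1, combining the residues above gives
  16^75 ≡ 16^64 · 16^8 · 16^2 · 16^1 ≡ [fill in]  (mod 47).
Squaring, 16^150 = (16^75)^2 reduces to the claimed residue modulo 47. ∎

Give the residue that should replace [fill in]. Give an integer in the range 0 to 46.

2

Multiply the listed residues: 8 · 42 · 21 · 16 = 336 → 7056 → 112896.
Reducing modulo 47: 112896 = 2402·47 + 2, so 16^75 ≡ 2.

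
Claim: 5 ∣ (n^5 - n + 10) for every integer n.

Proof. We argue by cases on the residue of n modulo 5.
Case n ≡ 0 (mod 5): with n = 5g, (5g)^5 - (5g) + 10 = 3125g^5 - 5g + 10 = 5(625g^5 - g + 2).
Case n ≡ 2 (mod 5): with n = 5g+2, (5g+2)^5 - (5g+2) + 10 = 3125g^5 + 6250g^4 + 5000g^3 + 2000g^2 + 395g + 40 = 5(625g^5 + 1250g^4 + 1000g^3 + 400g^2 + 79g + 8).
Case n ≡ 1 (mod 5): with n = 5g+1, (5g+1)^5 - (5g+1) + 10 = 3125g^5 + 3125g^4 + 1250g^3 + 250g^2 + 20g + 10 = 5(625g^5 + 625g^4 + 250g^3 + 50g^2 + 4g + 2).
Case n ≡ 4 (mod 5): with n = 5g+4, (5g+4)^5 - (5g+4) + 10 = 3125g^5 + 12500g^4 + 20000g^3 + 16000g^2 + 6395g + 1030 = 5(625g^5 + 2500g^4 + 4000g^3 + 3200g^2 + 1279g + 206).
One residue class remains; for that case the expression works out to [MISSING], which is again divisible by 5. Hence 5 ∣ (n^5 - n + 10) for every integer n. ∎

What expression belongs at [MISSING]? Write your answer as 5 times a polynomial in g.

The residues treated are {0, 2, 1, 4}, so the missing case is n ≡ 3 (mod 5); write n = 5g+3.
Then (5g+3)^5 - (5g+3) + 10 = 3125g^5 + 9375g^4 + 11250g^3 + 6750g^2 + 2020g + 250 = 5(625g^5 + 1875g^4 + 2250g^3 + 1350g^2 + 404g + 50).

5(625g^5 + 1875g^4 + 2250g^3 + 1350g^2 + 404g + 50)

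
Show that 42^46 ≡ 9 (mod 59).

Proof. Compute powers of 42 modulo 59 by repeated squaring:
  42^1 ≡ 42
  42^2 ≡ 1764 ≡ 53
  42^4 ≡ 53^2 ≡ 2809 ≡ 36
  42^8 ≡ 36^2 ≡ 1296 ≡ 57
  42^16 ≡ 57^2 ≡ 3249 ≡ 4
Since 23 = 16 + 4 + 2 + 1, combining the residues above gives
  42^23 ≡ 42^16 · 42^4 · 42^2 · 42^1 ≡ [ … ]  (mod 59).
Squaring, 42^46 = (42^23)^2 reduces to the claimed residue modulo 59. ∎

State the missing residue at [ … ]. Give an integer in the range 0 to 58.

56

42^16 · 42^4 · 42^2 · 42^1 ≡ 4 · 36 · 53 · 42 = 320544.
320544 mod 59 = 56, so 42^23 ≡ 56 (mod 59).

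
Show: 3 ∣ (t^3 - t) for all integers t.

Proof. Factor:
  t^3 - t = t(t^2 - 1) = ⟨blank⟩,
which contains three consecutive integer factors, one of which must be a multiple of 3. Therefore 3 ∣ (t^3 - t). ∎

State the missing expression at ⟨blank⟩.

t(t^2 - 1) = t(t - 1)(t + 1) = (t - 1)t(t + 1).
These three factors are consecutive integers, so their product is divisible by 3.

(t - 1)t(t + 1)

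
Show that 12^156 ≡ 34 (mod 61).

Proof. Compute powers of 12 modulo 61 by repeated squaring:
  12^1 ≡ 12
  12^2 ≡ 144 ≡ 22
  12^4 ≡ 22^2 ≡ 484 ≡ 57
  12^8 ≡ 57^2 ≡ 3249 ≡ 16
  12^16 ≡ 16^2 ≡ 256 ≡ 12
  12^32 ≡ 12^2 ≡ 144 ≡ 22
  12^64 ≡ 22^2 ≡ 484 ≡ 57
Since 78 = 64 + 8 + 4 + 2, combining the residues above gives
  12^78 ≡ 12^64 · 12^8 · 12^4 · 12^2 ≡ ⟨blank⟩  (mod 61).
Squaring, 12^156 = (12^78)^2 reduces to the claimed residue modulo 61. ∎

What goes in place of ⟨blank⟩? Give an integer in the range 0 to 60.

20

Multiply the listed residues: 57 · 16 · 57 · 22 = 912 → 51984 → 1143648.
Reducing modulo 61: 1143648 = 18748·61 + 20, so 12^78 ≡ 20.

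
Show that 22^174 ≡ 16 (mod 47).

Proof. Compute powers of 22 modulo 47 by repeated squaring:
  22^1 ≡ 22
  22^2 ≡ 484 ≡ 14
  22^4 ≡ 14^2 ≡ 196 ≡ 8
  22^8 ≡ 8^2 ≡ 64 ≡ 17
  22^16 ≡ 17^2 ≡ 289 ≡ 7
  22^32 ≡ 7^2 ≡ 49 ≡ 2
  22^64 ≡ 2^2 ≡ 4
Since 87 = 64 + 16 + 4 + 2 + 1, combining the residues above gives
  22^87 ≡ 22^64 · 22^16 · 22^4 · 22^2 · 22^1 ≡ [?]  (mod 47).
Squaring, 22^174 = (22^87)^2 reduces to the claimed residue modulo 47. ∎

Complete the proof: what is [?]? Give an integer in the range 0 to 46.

Multiply the listed residues: 4 · 7 · 8 · 14 · 22 = 28 → 224 → 3136 → 68992.
Reducing modulo 47: 68992 = 1467·47 + 43, so 22^87 ≡ 43.

43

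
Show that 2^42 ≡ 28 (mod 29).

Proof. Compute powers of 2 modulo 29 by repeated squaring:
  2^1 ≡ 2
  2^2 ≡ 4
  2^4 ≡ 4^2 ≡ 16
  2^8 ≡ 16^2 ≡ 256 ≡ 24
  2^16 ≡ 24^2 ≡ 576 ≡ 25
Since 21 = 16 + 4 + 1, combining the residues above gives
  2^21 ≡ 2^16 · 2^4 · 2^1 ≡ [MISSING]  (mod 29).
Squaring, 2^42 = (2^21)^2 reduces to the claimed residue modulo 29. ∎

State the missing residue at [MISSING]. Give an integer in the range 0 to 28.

2^16 · 2^4 · 2^1 ≡ 25 · 16 · 2 = 800.
800 mod 29 = 17, so 2^21 ≡ 17 (mod 29).

17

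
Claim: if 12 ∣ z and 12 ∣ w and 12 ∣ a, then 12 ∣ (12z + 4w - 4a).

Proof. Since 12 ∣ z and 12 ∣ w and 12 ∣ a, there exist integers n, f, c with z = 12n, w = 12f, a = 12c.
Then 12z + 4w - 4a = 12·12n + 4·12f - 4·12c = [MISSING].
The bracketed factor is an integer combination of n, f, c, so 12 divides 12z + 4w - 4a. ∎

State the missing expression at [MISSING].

Pull the common 12 out of every term: 12·12n + 4·12f - 4·12c = 12(-4c + 4f + 12n).
-4c + 4f + 12n is an integer, which exhibits the divisibility.

12(-4c + 4f + 12n)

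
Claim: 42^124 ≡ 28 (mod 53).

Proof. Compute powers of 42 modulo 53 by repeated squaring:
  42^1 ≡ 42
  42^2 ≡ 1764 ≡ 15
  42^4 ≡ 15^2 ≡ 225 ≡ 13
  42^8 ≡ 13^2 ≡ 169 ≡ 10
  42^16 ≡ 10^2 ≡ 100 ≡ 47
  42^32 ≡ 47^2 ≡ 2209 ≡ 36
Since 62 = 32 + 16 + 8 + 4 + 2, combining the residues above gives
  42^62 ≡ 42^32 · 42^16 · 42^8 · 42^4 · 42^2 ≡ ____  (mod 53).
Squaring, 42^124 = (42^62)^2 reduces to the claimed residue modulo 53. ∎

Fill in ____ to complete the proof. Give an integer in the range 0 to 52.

Multiply the listed residues: 36 · 47 · 10 · 13 · 15 = 1692 → 16920 → 219960 → 3299400.
Reducing modulo 53: 3299400 = 62252·53 + 44, so 42^62 ≡ 44.

44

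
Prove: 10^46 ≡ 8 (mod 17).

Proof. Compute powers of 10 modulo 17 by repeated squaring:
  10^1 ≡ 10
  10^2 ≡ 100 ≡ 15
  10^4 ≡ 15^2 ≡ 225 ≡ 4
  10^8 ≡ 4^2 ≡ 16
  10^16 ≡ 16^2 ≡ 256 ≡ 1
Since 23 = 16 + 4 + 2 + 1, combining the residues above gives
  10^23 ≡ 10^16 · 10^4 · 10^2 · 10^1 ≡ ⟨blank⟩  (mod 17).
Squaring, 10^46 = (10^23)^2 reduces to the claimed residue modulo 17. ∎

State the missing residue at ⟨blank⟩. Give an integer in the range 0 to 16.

5

Multiply the listed residues: 1 · 4 · 15 · 10 = 4 → 60 → 600.
Reducing modulo 17: 600 = 35·17 + 5, so 10^23 ≡ 5.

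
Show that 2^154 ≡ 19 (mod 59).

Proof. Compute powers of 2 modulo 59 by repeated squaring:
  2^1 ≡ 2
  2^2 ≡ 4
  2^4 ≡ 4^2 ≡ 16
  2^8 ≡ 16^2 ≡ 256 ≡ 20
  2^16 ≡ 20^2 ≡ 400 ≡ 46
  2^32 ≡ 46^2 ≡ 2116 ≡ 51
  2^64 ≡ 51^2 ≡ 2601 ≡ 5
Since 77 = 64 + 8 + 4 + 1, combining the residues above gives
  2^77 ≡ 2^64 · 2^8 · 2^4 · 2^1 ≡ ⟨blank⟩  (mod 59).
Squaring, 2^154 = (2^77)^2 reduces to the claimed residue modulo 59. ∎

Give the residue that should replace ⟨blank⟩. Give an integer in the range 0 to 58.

Multiply the listed residues: 5 · 20 · 16 · 2 = 100 → 1600 → 3200.
Reducing modulo 59: 3200 = 54·59 + 14, so 2^77 ≡ 14.

14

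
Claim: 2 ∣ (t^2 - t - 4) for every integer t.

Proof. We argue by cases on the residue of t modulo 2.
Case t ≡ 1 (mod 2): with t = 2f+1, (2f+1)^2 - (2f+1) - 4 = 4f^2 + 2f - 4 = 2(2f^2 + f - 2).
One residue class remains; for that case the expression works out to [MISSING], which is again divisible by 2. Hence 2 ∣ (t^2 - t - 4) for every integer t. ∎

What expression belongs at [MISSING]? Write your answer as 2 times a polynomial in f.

2(2f^2 - f - 2)

Only t ≡ 0 (mod 2) is unaccounted for. Put t = 2f:
(2f)^2 - (2f) - 4 expands to 4f^2 - 2f - 4,
and factoring out 2 leaves 2(2f^2 - f - 2).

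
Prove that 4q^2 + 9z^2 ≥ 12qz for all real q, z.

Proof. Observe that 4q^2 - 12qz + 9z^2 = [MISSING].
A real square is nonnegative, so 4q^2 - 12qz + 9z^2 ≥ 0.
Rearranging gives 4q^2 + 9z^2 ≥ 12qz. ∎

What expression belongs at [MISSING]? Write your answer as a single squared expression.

4q^2 - 12qz + 9z^2 is a perfect-square trinomial: the outer terms are (2q)^2 and (3z)^2, and the cross term is -2·2q·3z.
So 4q^2 - 12qz + 9z^2 = (2q - 3z)^2 ≥ 0.

(2q - 3z)^2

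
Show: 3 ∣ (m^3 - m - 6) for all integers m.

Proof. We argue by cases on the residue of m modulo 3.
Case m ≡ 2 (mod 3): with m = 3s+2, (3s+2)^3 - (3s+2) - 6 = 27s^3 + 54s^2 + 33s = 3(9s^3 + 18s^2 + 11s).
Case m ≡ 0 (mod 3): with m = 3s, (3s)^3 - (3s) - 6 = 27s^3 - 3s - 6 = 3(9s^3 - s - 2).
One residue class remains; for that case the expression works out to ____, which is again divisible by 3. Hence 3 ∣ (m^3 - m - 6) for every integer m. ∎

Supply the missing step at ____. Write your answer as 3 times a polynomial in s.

The residues treated are {2, 0}, so the missing case is m ≡ 1 (mod 3); write m = 3s+1.
Then (3s+1)^3 - (3s+1) - 6 = 27s^3 + 27s^2 + 6s - 6 = 3(9s^3 + 9s^2 + 2s - 2).

3(9s^3 + 9s^2 + 2s - 2)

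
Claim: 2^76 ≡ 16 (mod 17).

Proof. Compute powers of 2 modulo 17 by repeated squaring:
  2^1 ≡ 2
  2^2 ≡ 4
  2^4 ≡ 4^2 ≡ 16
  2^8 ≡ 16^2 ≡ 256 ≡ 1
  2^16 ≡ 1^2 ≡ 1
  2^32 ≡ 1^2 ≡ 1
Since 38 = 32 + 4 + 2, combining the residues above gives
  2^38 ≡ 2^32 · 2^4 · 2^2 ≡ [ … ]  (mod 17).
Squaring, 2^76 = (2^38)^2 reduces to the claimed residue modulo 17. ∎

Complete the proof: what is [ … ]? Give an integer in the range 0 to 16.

Multiply the listed residues: 1 · 16 · 4 = 16 → 64.
Reducing modulo 17: 64 = 3·17 + 13, so 2^38 ≡ 13.

13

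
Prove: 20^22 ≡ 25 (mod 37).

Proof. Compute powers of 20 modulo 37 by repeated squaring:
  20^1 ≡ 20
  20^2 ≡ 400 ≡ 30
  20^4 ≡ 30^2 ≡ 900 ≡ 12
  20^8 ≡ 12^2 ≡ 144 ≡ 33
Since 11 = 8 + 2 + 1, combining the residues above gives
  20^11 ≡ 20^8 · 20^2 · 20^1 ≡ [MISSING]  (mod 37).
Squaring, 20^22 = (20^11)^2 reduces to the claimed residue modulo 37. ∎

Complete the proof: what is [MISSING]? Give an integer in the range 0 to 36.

5

Multiply the listed residues: 33 · 30 · 20 = 990 → 19800.
Reducing modulo 37: 19800 = 535·37 + 5, so 20^11 ≡ 5.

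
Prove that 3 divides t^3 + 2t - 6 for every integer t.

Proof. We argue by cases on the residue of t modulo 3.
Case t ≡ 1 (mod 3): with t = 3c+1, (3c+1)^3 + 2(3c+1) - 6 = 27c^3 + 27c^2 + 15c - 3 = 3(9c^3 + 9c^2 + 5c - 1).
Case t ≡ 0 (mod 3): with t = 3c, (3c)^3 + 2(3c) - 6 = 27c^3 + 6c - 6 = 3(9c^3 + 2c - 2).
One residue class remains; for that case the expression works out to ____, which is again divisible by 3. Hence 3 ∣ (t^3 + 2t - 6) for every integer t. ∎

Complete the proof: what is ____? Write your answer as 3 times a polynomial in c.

The residues treated are {1, 0}, so the missing case is t ≡ 2 (mod 3); write t = 3c+2.
Then (3c+2)^3 + 2(3c+2) - 6 = 27c^3 + 54c^2 + 42c + 6 = 3(9c^3 + 18c^2 + 14c + 2).

3(9c^3 + 18c^2 + 14c + 2)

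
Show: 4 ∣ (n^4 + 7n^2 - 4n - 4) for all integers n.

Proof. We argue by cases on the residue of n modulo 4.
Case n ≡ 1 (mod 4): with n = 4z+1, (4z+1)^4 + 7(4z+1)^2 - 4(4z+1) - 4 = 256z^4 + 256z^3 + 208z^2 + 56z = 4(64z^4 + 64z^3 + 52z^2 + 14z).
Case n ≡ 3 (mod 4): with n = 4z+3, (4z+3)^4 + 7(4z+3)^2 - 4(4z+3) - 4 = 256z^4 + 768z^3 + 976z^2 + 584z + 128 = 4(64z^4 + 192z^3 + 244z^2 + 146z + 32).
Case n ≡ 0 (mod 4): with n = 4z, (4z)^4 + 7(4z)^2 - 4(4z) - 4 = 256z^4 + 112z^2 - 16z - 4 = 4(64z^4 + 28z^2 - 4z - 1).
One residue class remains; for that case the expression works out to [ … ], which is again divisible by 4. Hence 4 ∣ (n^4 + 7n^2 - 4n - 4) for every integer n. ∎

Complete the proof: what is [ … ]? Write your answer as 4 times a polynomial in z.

The residues treated are {1, 3, 0}, so the missing case is n ≡ 2 (mod 4); write n = 4z+2.
Then (4z+2)^4 + 7(4z+2)^2 - 4(4z+2) - 4 = 256z^4 + 512z^3 + 496z^2 + 224z + 32 = 4(64z^4 + 128z^3 + 124z^2 + 56z + 8).

4(64z^4 + 128z^3 + 124z^2 + 56z + 8)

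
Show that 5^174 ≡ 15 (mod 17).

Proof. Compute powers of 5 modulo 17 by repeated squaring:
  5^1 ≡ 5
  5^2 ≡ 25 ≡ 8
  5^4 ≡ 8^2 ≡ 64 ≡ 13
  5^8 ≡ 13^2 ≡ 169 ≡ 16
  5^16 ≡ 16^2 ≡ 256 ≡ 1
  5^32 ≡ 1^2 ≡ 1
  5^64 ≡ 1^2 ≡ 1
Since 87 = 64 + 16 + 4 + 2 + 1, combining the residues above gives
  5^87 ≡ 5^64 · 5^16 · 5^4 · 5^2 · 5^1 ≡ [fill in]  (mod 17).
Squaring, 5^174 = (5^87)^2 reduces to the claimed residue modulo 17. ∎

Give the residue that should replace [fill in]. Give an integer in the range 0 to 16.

10

Multiply the listed residues: 1 · 1 · 13 · 8 · 5 = 1 → 13 → 104 → 520.
Reducing modulo 17: 520 = 30·17 + 10, so 5^87 ≡ 10.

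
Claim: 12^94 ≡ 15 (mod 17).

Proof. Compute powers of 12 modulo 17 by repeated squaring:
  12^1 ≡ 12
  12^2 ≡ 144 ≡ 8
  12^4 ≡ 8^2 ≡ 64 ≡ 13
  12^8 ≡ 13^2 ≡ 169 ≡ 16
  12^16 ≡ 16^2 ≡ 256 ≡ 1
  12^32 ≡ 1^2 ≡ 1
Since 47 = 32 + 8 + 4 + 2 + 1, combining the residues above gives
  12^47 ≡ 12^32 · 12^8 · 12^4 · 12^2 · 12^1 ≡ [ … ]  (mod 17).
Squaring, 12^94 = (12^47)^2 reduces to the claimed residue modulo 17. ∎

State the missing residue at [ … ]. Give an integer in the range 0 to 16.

10

12^32 · 12^8 · 12^4 · 12^2 · 12^1 ≡ 1 · 16 · 13 · 8 · 12 = 19968.
19968 mod 17 = 10, so 12^47 ≡ 10 (mod 17).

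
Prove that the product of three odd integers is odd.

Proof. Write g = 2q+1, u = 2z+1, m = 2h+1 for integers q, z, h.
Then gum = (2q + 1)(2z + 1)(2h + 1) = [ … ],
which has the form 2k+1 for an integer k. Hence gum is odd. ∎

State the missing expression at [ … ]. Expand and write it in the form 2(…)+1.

2(4hqz + 2hq + 2hz + h + 2qz + q + z) + 1

(2q + 1)(2z + 1)(2h + 1) = 8hqz + 4hq + 4hz + 2h + 4qz + 2q + 2z + 1
= 2(4hqz + 2hq + 2hz + h + 2qz + q + z) + 1.
Since 4hqz + 2hq + 2hz + h + 2qz + q + z is an integer, the product is of the form 2k+1 for an integer k.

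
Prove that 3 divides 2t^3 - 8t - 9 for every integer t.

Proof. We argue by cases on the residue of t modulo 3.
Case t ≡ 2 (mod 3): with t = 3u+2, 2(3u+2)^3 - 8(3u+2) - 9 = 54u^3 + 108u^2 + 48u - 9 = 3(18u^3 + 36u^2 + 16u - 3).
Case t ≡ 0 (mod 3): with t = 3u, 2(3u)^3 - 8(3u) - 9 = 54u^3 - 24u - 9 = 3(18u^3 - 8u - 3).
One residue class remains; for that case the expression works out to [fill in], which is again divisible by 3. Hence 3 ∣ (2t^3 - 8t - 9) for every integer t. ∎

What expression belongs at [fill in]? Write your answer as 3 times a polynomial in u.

3(18u^3 + 18u^2 - 2u - 5)

The residues treated are {2, 0}, so the missing case is t ≡ 1 (mod 3); write t = 3u+1.
Then 2(3u+1)^3 - 8(3u+1) - 9 = 54u^3 + 54u^2 - 6u - 15 = 3(18u^3 + 18u^2 - 2u - 5).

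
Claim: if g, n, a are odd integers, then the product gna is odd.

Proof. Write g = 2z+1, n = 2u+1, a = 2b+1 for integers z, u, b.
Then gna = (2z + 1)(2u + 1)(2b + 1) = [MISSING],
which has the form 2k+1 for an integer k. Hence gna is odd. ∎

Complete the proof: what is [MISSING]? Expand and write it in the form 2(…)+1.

2(4buz + 2bu + 2bz + b + 2uz + u + z) + 1

Expanding: (2z + 1)(2u + 1)(2b + 1) = 8buz + 4bu + 4bz + 2b + 4uz + 2u + 2z + 1.
Every term except the constant is even, so this is 2(4buz + 2bu + 2bz + b + 2uz + u + z) + 1,
and 4buz + 2bu + 2bz + b + 2uz + u + z ∈ ℤ gives the required form.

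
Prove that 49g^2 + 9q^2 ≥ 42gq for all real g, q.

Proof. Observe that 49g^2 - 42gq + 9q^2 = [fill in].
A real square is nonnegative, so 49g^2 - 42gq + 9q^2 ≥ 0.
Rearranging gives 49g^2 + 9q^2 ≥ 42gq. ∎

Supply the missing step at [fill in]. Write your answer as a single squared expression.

(7g - 3q)^2

49g^2 - 42gq + 9q^2 is a perfect-square trinomial: the outer terms are (7g)^2 and (3q)^2, and the cross term is -2·7g·3q.
So 49g^2 - 42gq + 9q^2 = (7g - 3q)^2 ≥ 0.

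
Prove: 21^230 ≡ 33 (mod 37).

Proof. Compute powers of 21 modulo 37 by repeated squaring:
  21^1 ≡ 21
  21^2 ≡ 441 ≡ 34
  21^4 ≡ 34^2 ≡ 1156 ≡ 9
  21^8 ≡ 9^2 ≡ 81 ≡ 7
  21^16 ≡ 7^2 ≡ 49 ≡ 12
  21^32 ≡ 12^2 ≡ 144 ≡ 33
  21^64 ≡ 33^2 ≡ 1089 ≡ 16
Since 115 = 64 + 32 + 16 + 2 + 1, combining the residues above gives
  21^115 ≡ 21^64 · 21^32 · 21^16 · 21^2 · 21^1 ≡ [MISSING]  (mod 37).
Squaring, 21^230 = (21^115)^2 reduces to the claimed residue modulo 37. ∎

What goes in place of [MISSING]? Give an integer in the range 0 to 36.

21^64 · 21^32 · 21^16 · 21^2 · 21^1 ≡ 16 · 33 · 12 · 34 · 21 = 4523904.
4523904 mod 37 = 25, so 21^115 ≡ 25 (mod 37).

25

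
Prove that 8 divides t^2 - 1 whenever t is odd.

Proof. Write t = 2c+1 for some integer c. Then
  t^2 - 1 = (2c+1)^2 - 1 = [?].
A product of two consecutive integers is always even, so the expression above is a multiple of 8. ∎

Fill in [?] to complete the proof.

(2c+1)^2 - 1 = 4c^2 + 4c + 1 - 1 = 4c^2 + 4c = 4c(c+1).
Since c and c+1 are consecutive, c(c+1) is even, and 4·(even) is a multiple of 8.

4c(c + 1)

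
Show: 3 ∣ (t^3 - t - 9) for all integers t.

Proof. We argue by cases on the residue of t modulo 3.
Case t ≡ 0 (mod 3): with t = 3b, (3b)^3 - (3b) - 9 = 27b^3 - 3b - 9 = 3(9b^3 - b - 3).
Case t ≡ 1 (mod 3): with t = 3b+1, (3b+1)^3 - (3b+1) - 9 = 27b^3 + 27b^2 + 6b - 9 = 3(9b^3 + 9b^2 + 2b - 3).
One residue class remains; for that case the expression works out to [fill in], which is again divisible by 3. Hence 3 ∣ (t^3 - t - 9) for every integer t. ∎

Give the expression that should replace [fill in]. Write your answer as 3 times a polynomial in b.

Only t ≡ 2 (mod 3) is unaccounted for. Put t = 3b+2:
(3b+2)^3 - (3b+2) - 9 expands to 27b^3 + 54b^2 + 33b - 3,
and factoring out 3 leaves 3(9b^3 + 18b^2 + 11b - 1).

3(9b^3 + 18b^2 + 11b - 1)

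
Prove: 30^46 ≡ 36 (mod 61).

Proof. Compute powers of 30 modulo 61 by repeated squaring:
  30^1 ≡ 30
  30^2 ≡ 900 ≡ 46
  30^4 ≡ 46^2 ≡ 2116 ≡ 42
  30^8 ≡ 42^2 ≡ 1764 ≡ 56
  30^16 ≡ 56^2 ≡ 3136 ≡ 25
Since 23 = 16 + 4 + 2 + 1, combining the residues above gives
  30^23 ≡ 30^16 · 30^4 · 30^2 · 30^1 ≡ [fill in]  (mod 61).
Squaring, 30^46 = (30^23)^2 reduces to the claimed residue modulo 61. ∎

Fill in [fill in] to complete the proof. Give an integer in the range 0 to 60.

6

Multiply the listed residues: 25 · 42 · 46 · 30 = 1050 → 48300 → 1449000.
Reducing modulo 61: 1449000 = 23754·61 + 6, so 30^23 ≡ 6.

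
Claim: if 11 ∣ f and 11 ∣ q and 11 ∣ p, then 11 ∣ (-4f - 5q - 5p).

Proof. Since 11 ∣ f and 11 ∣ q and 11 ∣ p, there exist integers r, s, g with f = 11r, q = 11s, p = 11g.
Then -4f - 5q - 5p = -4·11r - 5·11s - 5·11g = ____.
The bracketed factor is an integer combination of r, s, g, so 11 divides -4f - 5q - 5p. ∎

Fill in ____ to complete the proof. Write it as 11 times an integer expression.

Each term has a factor of 11: -4·11r - 5·11s - 5·11g = 11·(-5g - 4r - 5s).
Since -5g - 4r - 5s is an integer, 11 ∣ (-4f - 5q - 5p).

11(-5g - 4r - 5s)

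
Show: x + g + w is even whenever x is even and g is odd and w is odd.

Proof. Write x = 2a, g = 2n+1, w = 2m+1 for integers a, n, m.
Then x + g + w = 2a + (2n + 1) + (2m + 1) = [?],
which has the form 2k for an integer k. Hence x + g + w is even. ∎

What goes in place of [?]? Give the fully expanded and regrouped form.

2a + (2n + 1) + (2m + 1) = 2a + 2m + 2n + 2
= 2(a + m + n + 1).
Since a + m + n + 1 is an integer, the sum is of the form 2k for an integer k.

2(a + m + n + 1)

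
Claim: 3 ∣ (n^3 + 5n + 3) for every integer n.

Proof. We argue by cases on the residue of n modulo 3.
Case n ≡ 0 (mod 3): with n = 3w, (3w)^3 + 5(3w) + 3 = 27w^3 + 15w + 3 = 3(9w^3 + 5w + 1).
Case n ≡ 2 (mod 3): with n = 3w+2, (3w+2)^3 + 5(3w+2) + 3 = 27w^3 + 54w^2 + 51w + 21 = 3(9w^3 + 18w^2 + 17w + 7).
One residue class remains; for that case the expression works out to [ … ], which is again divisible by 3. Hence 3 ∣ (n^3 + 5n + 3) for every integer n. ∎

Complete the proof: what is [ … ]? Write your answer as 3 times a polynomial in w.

3(9w^3 + 9w^2 + 8w + 3)

Only n ≡ 1 (mod 3) is unaccounted for. Put n = 3w+1:
(3w+1)^3 + 5(3w+1) + 3 expands to 27w^3 + 27w^2 + 24w + 9,
and factoring out 3 leaves 3(9w^3 + 9w^2 + 8w + 3).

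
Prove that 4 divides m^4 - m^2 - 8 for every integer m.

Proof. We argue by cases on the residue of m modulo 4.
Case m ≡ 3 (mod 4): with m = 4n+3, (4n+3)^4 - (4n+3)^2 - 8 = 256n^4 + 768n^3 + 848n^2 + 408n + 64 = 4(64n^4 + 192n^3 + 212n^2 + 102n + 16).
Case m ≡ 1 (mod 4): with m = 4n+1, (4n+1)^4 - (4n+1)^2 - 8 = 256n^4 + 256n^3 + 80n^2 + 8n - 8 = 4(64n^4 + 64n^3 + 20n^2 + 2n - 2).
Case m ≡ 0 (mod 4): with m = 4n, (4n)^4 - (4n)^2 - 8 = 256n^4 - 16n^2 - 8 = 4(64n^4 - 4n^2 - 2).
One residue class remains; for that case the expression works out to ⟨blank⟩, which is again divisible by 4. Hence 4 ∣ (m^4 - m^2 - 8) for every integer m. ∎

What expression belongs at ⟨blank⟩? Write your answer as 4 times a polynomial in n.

4(64n^4 + 128n^3 + 92n^2 + 28n + 1)

Only m ≡ 2 (mod 4) is unaccounted for. Put m = 4n+2:
(4n+2)^4 - (4n+2)^2 - 8 expands to 256n^4 + 512n^3 + 368n^2 + 112n + 4,
and factoring out 4 leaves 4(64n^4 + 128n^3 + 92n^2 + 28n + 1).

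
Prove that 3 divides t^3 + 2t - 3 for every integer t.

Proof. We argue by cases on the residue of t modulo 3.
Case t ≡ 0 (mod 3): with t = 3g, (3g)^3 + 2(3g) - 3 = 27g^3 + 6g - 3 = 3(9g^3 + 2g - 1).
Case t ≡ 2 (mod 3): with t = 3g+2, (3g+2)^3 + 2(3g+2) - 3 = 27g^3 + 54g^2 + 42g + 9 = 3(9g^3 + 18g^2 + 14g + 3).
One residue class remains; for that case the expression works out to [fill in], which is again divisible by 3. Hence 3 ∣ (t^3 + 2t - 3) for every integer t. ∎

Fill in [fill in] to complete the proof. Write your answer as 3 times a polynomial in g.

3(9g^3 + 9g^2 + 5g)

The residues treated are {0, 2}, so the missing case is t ≡ 1 (mod 3); write t = 3g+1.
Then (3g+1)^3 + 2(3g+1) - 3 = 27g^3 + 27g^2 + 15g = 3(9g^3 + 9g^2 + 5g).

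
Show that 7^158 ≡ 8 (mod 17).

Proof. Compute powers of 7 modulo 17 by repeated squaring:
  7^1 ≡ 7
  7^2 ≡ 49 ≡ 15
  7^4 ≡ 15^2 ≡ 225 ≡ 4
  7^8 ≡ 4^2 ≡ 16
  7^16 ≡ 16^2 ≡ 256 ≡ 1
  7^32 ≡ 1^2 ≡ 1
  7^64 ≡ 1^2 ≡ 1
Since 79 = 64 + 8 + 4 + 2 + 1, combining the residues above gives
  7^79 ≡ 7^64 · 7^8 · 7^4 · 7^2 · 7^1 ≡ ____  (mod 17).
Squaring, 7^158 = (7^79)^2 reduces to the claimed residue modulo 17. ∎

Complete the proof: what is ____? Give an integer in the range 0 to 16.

5

Multiply the listed residues: 1 · 16 · 4 · 15 · 7 = 16 → 64 → 960 → 6720.
Reducing modulo 17: 6720 = 395·17 + 5, so 7^79 ≡ 5.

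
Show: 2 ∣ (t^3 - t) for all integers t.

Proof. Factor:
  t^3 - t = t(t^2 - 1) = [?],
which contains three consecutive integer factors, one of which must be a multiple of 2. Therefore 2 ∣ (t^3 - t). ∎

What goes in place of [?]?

t(t^2 - 1) = t(t - 1)(t + 1) = (t - 1)t(t + 1).
These three factors are consecutive integers, so their product is divisible by 2.

(t - 1)t(t + 1)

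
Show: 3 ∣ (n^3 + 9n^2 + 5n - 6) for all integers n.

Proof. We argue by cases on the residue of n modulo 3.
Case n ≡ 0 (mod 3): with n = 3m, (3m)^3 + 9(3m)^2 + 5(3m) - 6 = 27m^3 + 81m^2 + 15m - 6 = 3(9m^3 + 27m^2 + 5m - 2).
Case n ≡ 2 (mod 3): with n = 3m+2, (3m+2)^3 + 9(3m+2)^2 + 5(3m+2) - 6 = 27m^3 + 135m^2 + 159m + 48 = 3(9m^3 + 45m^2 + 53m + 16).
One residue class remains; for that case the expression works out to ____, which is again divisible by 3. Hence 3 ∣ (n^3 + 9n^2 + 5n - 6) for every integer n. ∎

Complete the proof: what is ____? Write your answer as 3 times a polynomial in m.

3(9m^3 + 36m^2 + 26m + 3)

Only n ≡ 1 (mod 3) is unaccounted for. Put n = 3m+1:
(3m+1)^3 + 9(3m+1)^2 + 5(3m+1) - 6 expands to 27m^3 + 108m^2 + 78m + 9,
and factoring out 3 leaves 3(9m^3 + 36m^2 + 26m + 3).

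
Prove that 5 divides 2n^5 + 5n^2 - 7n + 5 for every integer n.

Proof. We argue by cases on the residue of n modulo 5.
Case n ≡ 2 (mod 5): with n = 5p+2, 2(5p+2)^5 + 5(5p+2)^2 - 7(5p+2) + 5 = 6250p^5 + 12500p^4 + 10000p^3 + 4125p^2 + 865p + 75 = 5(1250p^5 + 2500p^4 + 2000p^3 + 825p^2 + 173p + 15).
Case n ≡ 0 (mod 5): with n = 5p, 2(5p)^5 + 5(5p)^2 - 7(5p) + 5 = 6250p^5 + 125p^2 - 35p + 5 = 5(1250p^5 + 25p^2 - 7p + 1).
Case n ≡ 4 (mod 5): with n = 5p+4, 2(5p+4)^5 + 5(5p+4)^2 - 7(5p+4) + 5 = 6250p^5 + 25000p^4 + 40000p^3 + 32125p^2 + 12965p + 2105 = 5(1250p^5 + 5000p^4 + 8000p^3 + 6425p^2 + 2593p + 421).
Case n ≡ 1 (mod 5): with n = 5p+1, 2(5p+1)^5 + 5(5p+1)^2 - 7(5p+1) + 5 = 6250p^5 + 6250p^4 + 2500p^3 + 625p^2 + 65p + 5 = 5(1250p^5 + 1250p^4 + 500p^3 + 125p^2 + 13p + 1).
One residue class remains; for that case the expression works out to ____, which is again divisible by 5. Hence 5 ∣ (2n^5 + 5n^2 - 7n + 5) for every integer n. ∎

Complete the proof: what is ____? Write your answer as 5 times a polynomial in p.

The residues treated are {2, 0, 4, 1}, so the missing case is n ≡ 3 (mod 5); write n = 5p+3.
Then 2(5p+3)^5 + 5(5p+3)^2 - 7(5p+3) + 5 = 6250p^5 + 18750p^4 + 22500p^3 + 13625p^2 + 4165p + 515 = 5(1250p^5 + 3750p^4 + 4500p^3 + 2725p^2 + 833p + 103).

5(1250p^5 + 3750p^4 + 4500p^3 + 2725p^2 + 833p + 103)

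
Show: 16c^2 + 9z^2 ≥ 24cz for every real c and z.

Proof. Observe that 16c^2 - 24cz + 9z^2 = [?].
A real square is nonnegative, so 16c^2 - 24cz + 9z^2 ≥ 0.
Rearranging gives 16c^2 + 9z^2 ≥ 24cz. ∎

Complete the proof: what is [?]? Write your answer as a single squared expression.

16c^2 - 24cz + 9z^2 is a perfect-square trinomial: the outer terms are (4c)^2 and (3z)^2, and the cross term is -2·4c·3z.
So 16c^2 - 24cz + 9z^2 = (4c - 3z)^2 ≥ 0.

(4c - 3z)^2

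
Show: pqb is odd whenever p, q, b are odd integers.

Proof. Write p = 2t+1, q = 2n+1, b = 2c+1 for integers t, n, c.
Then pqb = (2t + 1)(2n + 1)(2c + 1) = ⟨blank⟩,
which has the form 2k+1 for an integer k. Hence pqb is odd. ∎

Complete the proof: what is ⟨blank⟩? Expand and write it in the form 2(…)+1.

2(4cnt + 2cn + 2ct + c + 2nt + n + t) + 1

Expanding: (2t + 1)(2n + 1)(2c + 1) = 8cnt + 4cn + 4ct + 2c + 4nt + 2n + 2t + 1.
Every term except the constant is even, so this is 2(4cnt + 2cn + 2ct + c + 2nt + n + t) + 1,
and 4cnt + 2cn + 2ct + c + 2nt + n + t ∈ ℤ gives the required form.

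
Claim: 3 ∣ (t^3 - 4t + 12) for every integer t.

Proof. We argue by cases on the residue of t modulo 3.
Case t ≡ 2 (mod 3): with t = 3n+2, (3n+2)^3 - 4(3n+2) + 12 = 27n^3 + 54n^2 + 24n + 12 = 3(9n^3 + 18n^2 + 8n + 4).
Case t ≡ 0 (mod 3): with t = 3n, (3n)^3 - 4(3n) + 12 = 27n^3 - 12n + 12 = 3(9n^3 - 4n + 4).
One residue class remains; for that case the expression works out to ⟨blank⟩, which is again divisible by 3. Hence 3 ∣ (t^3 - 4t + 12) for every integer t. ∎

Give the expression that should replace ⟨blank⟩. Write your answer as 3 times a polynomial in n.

The residues treated are {2, 0}, so the missing case is t ≡ 1 (mod 3); write t = 3n+1.
Then (3n+1)^3 - 4(3n+1) + 12 = 27n^3 + 27n^2 - 3n + 9 = 3(9n^3 + 9n^2 - n + 3).

3(9n^3 + 9n^2 - n + 3)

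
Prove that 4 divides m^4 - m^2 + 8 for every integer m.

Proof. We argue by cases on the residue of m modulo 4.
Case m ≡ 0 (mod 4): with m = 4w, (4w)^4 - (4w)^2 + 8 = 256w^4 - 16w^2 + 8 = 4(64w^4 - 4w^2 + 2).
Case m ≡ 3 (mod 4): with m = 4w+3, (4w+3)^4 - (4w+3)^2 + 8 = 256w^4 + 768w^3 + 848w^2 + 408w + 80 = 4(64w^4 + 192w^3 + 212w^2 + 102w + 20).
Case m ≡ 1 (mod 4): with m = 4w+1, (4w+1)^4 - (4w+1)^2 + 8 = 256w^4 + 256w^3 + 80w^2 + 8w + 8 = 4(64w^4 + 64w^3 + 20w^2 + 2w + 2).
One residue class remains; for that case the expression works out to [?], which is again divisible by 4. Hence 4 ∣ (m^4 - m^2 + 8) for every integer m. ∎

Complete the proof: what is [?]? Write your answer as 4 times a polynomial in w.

4(64w^4 + 128w^3 + 92w^2 + 28w + 5)

The residues treated are {0, 3, 1}, so the missing case is m ≡ 2 (mod 4); write m = 4w+2.
Then (4w+2)^4 - (4w+2)^2 + 8 = 256w^4 + 512w^3 + 368w^2 + 112w + 20 = 4(64w^4 + 128w^3 + 92w^2 + 28w + 5).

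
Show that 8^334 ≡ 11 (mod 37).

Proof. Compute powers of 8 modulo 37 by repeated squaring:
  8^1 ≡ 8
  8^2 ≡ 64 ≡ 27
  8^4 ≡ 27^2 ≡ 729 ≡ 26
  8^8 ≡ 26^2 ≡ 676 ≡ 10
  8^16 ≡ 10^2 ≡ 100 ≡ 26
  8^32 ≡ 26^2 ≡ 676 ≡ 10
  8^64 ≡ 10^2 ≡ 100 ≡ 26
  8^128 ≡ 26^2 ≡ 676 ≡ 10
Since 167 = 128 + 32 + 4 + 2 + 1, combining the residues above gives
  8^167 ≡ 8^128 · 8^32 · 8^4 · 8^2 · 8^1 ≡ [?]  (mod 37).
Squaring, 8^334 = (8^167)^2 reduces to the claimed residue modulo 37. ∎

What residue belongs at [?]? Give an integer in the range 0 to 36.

8^128 · 8^32 · 8^4 · 8^2 · 8^1 ≡ 10 · 10 · 26 · 27 · 8 = 561600.
561600 mod 37 = 14, so 8^167 ≡ 14 (mod 37).

14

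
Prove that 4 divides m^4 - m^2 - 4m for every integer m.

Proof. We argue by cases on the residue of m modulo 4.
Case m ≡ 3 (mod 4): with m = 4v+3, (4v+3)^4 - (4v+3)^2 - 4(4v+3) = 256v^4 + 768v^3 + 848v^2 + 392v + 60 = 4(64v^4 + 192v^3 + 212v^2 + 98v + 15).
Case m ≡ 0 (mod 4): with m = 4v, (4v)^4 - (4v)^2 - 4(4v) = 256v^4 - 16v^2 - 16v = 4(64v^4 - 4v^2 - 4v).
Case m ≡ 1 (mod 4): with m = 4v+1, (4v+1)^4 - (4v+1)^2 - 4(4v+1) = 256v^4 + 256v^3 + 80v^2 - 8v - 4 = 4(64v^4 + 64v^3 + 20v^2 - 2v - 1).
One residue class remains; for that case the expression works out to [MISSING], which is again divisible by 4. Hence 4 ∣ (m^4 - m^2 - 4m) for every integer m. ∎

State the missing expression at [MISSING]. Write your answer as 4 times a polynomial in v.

Only m ≡ 2 (mod 4) is unaccounted for. Put m = 4v+2:
(4v+2)^4 - (4v+2)^2 - 4(4v+2) expands to 256v^4 + 512v^3 + 368v^2 + 96v + 4,
and factoring out 4 leaves 4(64v^4 + 128v^3 + 92v^2 + 24v + 1).

4(64v^4 + 128v^3 + 92v^2 + 24v + 1)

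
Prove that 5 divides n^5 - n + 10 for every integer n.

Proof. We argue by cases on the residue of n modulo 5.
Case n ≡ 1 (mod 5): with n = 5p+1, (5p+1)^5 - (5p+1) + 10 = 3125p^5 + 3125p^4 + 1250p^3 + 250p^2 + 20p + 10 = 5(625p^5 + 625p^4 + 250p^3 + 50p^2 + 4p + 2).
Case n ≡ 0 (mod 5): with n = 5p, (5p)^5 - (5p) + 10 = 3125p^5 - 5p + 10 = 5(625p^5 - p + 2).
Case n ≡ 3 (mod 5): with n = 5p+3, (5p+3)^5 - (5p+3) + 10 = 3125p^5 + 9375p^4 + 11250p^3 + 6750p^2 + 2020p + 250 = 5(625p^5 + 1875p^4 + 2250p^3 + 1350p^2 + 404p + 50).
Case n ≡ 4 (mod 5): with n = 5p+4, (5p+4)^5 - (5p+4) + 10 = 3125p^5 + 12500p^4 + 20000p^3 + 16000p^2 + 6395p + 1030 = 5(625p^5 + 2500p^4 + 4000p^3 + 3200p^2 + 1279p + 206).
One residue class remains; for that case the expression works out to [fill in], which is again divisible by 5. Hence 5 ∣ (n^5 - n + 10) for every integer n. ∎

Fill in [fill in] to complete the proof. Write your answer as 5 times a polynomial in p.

5(625p^5 + 1250p^4 + 1000p^3 + 400p^2 + 79p + 8)

The residues treated are {1, 0, 3, 4}, so the missing case is n ≡ 2 (mod 5); write n = 5p+2.
Then (5p+2)^5 - (5p+2) + 10 = 3125p^5 + 6250p^4 + 5000p^3 + 2000p^2 + 395p + 40 = 5(625p^5 + 1250p^4 + 1000p^3 + 400p^2 + 79p + 8).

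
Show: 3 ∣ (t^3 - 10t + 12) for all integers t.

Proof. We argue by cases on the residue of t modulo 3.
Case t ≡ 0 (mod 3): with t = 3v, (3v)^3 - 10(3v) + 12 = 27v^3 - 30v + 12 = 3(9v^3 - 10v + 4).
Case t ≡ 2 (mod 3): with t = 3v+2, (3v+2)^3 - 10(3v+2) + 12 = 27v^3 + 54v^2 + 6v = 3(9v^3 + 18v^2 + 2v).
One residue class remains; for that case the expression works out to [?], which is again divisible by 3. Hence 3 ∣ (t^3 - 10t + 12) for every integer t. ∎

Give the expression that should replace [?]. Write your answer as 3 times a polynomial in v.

The residues treated are {0, 2}, so the missing case is t ≡ 1 (mod 3); write t = 3v+1.
Then (3v+1)^3 - 10(3v+1) + 12 = 27v^3 + 27v^2 - 21v + 3 = 3(9v^3 + 9v^2 - 7v + 1).

3(9v^3 + 9v^2 - 7v + 1)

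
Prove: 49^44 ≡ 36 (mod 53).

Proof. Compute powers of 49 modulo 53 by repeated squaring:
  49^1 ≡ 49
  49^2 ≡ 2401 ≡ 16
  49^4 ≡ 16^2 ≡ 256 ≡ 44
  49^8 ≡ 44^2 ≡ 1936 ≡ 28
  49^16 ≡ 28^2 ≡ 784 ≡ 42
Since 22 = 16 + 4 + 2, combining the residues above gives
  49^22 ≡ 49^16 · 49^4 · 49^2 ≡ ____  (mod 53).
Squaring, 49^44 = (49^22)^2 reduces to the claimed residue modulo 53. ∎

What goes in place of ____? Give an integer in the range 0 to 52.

47

Multiply the listed residues: 42 · 44 · 16 = 1848 → 29568.
Reducing modulo 53: 29568 = 557·53 + 47, so 49^22 ≡ 47.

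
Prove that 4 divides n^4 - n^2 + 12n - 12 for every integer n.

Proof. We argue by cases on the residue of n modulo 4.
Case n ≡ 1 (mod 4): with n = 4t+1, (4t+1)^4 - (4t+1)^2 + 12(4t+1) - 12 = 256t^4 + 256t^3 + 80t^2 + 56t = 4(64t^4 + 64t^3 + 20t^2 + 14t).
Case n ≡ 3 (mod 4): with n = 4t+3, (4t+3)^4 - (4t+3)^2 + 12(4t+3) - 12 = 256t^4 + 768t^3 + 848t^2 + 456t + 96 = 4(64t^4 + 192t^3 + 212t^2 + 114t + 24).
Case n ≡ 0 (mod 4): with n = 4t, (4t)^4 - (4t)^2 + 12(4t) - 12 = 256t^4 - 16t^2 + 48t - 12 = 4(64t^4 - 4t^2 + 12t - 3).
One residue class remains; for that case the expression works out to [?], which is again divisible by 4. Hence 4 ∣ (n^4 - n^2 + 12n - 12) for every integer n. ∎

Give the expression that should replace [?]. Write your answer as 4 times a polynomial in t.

Only n ≡ 2 (mod 4) is unaccounted for. Put n = 4t+2:
(4t+2)^4 - (4t+2)^2 + 12(4t+2) - 12 expands to 256t^4 + 512t^3 + 368t^2 + 160t + 24,
and factoring out 4 leaves 4(64t^4 + 128t^3 + 92t^2 + 40t + 6).

4(64t^4 + 128t^3 + 92t^2 + 40t + 6)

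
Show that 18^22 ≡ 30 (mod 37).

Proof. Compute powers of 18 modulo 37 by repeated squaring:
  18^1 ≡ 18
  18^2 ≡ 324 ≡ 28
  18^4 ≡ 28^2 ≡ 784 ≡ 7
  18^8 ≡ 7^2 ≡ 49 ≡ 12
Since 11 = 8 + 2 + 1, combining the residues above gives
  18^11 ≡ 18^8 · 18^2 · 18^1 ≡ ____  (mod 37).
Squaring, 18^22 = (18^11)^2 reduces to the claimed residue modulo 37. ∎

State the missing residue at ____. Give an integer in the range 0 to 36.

Multiply the listed residues: 12 · 28 · 18 = 336 → 6048.
Reducing modulo 37: 6048 = 163·37 + 17, so 18^11 ≡ 17.

17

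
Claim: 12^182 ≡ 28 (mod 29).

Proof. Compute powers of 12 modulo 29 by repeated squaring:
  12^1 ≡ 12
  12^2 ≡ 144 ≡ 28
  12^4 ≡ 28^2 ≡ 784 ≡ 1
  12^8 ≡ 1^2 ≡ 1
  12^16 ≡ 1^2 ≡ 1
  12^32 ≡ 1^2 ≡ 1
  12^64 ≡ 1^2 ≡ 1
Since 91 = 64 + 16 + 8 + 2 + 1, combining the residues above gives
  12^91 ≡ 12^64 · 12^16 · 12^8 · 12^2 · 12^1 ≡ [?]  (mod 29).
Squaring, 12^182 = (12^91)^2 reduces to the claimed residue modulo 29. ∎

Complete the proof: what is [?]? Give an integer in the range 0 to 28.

17

12^64 · 12^16 · 12^8 · 12^2 · 12^1 ≡ 1 · 1 · 1 · 28 · 12 = 336.
336 mod 29 = 17, so 12^91 ≡ 17 (mod 29).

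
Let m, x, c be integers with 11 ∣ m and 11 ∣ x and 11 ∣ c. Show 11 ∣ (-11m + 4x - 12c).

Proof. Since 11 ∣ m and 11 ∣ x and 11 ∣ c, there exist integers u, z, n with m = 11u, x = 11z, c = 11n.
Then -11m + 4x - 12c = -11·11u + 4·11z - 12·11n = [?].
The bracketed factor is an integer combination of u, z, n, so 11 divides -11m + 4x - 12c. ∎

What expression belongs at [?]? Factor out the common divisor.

11(-12n - 11u + 4z)

Pull the common 11 out of every term: -11·11u + 4·11z - 12·11n = 11(-12n - 11u + 4z).
-12n - 11u + 4z is an integer, which exhibits the divisibility.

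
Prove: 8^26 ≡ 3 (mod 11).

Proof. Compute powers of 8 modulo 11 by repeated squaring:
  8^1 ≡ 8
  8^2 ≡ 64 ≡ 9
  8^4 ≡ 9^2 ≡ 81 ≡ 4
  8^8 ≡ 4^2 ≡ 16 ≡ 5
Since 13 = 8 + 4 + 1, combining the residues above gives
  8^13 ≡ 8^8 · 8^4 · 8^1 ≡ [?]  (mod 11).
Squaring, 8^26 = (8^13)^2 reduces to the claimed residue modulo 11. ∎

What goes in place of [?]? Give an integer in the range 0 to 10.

8^8 · 8^4 · 8^1 ≡ 5 · 4 · 8 = 160.
160 mod 11 = 6, so 8^13 ≡ 6 (mod 11).

6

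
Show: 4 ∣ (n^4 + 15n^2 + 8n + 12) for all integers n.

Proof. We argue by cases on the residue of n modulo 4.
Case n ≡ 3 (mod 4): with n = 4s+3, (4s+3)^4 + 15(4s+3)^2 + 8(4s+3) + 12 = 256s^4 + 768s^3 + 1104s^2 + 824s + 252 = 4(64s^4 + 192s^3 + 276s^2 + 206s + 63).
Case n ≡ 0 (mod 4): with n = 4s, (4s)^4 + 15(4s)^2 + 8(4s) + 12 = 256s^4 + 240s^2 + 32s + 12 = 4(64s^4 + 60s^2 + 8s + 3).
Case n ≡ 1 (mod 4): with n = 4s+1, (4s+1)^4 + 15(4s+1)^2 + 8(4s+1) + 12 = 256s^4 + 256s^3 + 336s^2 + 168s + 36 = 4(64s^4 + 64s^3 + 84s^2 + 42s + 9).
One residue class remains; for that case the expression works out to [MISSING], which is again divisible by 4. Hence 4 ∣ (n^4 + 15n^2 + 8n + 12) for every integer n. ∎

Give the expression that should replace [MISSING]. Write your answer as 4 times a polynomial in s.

4(64s^4 + 128s^3 + 156s^2 + 100s + 26)

Only n ≡ 2 (mod 4) is unaccounted for. Put n = 4s+2:
(4s+2)^4 + 15(4s+2)^2 + 8(4s+2) + 12 expands to 256s^4 + 512s^3 + 624s^2 + 400s + 104,
and factoring out 4 leaves 4(64s^4 + 128s^3 + 156s^2 + 100s + 26).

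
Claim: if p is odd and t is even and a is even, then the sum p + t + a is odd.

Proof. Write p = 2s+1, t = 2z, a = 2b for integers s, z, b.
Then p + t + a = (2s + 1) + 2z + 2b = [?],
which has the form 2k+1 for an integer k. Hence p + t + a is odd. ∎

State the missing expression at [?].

2(b + s + z) + 1

(2s + 1) + 2z + 2b = 2b + 2s + 2z + 1
= 2(b + s + z) + 1.
Since b + s + z is an integer, the sum is of the form 2k+1 for an integer k.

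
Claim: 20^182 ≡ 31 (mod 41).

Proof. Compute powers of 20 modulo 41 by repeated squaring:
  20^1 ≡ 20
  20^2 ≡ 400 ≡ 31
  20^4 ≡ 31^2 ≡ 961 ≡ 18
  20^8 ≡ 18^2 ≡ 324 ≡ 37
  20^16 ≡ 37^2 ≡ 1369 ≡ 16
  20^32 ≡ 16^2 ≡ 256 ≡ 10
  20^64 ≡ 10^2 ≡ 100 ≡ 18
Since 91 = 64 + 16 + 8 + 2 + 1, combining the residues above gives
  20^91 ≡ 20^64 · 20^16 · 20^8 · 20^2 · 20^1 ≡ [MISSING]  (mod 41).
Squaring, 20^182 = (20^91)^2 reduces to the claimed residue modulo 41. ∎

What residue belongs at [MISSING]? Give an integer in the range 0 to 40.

20^64 · 20^16 · 20^8 · 20^2 · 20^1 ≡ 18 · 16 · 37 · 31 · 20 = 6606720.
6606720 mod 41 = 21, so 20^91 ≡ 21 (mod 41).

21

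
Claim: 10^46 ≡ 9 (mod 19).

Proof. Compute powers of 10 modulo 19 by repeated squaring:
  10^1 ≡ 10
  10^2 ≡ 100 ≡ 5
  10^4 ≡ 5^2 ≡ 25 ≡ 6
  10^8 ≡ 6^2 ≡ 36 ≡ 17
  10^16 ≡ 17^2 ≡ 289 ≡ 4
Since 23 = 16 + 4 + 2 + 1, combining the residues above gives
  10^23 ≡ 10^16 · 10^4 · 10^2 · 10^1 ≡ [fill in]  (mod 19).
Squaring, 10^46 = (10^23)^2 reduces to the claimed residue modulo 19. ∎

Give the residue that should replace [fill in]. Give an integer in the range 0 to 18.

Multiply the listed residues: 4 · 6 · 5 · 10 = 24 → 120 → 1200.
Reducing modulo 19: 1200 = 63·19 + 3, so 10^23 ≡ 3.

3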